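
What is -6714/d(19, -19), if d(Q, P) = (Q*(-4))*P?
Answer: -3357/722 ≈ -4.6496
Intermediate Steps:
d(Q, P) = -4*P*Q (d(Q, P) = (-4*Q)*P = -4*P*Q)
-6714/d(19, -19) = -6714/((-4*(-19)*19)) = -6714/1444 = -6714*1/1444 = -3357/722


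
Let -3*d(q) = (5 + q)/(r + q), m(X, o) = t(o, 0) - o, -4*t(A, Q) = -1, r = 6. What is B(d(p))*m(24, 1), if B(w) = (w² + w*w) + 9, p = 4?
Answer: -1377/200 ≈ -6.8850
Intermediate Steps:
t(A, Q) = ¼ (t(A, Q) = -¼*(-1) = ¼)
m(X, o) = ¼ - o
d(q) = -(5 + q)/(3*(6 + q))
B(w) = 9 + 2*w² (B(w) = (w² + w²) + 9 = 2*w² + 9 = 9 + 2*w²)
B(d(p))*m(24, 1) = (9 + 2*((-5 - 1*4)/(3*(6 + 4)))²)*(¼ - 1*1) = (9 + 2*((⅓)*(-5 - 4)/10)²)*(¼ - 1) = (9 + 2*((⅓)*(⅒)*(-9))²)*(-¾) = (9 + 2*(-3/10)²)*(-¾) = (9 + 2*(9/100))*(-¾) = (9 + 9/50)*(-¾) = (459/50)*(-¾) = -1377/200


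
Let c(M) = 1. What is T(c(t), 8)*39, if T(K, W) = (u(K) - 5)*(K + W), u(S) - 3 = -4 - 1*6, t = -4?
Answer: -4212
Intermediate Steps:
u(S) = -7 (u(S) = 3 + (-4 - 1*6) = 3 + (-4 - 6) = 3 - 10 = -7)
T(K, W) = -12*K - 12*W (T(K, W) = (-7 - 5)*(K + W) = -12*(K + W) = -12*K - 12*W)
T(c(t), 8)*39 = (-12*1 - 12*8)*39 = (-12 - 96)*39 = -108*39 = -4212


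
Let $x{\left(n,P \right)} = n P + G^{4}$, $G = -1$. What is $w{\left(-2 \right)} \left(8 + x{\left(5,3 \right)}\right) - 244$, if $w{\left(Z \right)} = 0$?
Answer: $-244$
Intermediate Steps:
$x{\left(n,P \right)} = 1 + P n$ ($x{\left(n,P \right)} = n P + \left(-1\right)^{4} = P n + 1 = 1 + P n$)
$w{\left(-2 \right)} \left(8 + x{\left(5,3 \right)}\right) - 244 = 0 \left(8 + \left(1 + 3 \cdot 5\right)\right) - 244 = 0 \left(8 + \left(1 + 15\right)\right) - 244 = 0 \left(8 + 16\right) - 244 = 0 \cdot 24 - 244 = 0 - 244 = -244$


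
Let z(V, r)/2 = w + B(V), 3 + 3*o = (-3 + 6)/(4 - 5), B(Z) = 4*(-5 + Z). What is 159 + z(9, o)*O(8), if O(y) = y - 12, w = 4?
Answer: -1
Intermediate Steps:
B(Z) = -20 + 4*Z
O(y) = -12 + y
o = -2 (o = -1 + ((-3 + 6)/(4 - 5))/3 = -1 + (3/(-1))/3 = -1 + (3*(-1))/3 = -1 + (⅓)*(-3) = -1 - 1 = -2)
z(V, r) = -32 + 8*V (z(V, r) = 2*(4 + (-20 + 4*V)) = 2*(-16 + 4*V) = -32 + 8*V)
159 + z(9, o)*O(8) = 159 + (-32 + 8*9)*(-12 + 8) = 159 + (-32 + 72)*(-4) = 159 + 40*(-4) = 159 - 160 = -1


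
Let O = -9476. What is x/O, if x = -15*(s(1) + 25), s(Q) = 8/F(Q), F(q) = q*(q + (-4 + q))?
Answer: 315/9476 ≈ 0.033242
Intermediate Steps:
F(q) = q*(-4 + 2*q)
s(Q) = 4/(Q*(-2 + Q)) (s(Q) = 8/((2*Q*(-2 + Q))) = 8*(1/(2*Q*(-2 + Q))) = 4/(Q*(-2 + Q)))
x = -315 (x = -15*(4/(1*(-2 + 1)) + 25) = -15*(4*1/(-1) + 25) = -15*(4*1*(-1) + 25) = -15*(-4 + 25) = -15*21 = -315)
x/O = -315/(-9476) = -315*(-1/9476) = 315/9476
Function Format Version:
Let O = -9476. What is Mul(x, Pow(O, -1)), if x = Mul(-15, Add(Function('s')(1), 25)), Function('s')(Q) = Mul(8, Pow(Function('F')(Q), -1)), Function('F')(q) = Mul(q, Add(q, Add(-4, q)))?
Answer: Rational(315, 9476) ≈ 0.033242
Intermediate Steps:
Function('F')(q) = Mul(q, Add(-4, Mul(2, q)))
Function('s')(Q) = Mul(4, Pow(Q, -1), Pow(Add(-2, Q), -1)) (Function('s')(Q) = Mul(8, Pow(Mul(2, Q, Add(-2, Q)), -1)) = Mul(8, Mul(Rational(1, 2), Pow(Q, -1), Pow(Add(-2, Q), -1))) = Mul(4, Pow(Q, -1), Pow(Add(-2, Q), -1)))
x = -315 (x = Mul(-15, Add(Mul(4, Pow(1, -1), Pow(Add(-2, 1), -1)), 25)) = Mul(-15, Add(Mul(4, 1, Pow(-1, -1)), 25)) = Mul(-15, Add(Mul(4, 1, -1), 25)) = Mul(-15, Add(-4, 25)) = Mul(-15, 21) = -315)
Mul(x, Pow(O, -1)) = Mul(-315, Pow(-9476, -1)) = Mul(-315, Rational(-1, 9476)) = Rational(315, 9476)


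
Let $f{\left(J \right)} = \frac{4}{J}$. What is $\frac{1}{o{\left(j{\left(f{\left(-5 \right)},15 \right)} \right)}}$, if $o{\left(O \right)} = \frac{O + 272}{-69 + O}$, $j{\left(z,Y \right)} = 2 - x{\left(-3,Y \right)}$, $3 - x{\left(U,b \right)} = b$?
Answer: $- \frac{5}{26} \approx -0.19231$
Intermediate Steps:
$x{\left(U,b \right)} = 3 - b$
$j{\left(z,Y \right)} = -1 + Y$ ($j{\left(z,Y \right)} = 2 - \left(3 - Y\right) = 2 + \left(-3 + Y\right) = -1 + Y$)
$o{\left(O \right)} = \frac{272 + O}{-69 + O}$
$\frac{1}{o{\left(j{\left(f{\left(-5 \right)},15 \right)} \right)}} = \frac{1}{\frac{1}{-69 + \left(-1 + 15\right)} \left(272 + \left(-1 + 15\right)\right)} = \frac{1}{\frac{1}{-69 + 14} \left(272 + 14\right)} = \frac{1}{\frac{1}{-55} \cdot 286} = \frac{1}{\left(- \frac{1}{55}\right) 286} = \frac{1}{- \frac{26}{5}} = - \frac{5}{26}$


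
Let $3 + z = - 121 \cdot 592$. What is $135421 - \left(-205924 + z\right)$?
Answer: $412980$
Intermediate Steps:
$z = -71635$ ($z = -3 - 121 \cdot 592 = -3 - 71632 = -71635$)
$135421 - \left(-205924 + z\right) = 135421 + \left(205924 - -71635\right) = 135421 + \left(205924 + 71635\right) = 135421 + 277559 = 412980$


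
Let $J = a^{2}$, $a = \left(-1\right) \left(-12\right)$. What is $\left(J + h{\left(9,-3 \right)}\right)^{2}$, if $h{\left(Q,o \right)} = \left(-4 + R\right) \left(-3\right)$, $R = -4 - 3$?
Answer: $31329$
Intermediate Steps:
$R = -7$ ($R = -4 - 3 = -7$)
$a = 12$
$J = 144$ ($J = 12^{2} = 144$)
$h{\left(Q,o \right)} = 33$ ($h{\left(Q,o \right)} = \left(-4 - 7\right) \left(-3\right) = \left(-11\right) \left(-3\right) = 33$)
$\left(J + h{\left(9,-3 \right)}\right)^{2} = \left(144 + 33\right)^{2} = 177^{2} = 31329$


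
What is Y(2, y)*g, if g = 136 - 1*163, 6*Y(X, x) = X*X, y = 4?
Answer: -18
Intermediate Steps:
Y(X, x) = X²/6 (Y(X, x) = (X*X)/6 = X²/6)
g = -27 (g = 136 - 163 = -27)
Y(2, y)*g = ((⅙)*2²)*(-27) = ((⅙)*4)*(-27) = (⅔)*(-27) = -18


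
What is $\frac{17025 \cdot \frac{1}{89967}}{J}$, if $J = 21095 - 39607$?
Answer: $- \frac{5675}{555156368} \approx -1.0222 \cdot 10^{-5}$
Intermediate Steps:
$J = -18512$
$\frac{17025 \cdot \frac{1}{89967}}{J} = \frac{17025 \cdot \frac{1}{89967}}{-18512} = 17025 \cdot \frac{1}{89967} \left(- \frac{1}{18512}\right) = \frac{5675}{29989} \left(- \frac{1}{18512}\right) = - \frac{5675}{555156368}$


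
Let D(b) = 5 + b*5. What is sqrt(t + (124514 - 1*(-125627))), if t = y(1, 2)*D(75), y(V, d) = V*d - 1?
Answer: sqrt(250521) ≈ 500.52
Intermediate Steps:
y(V, d) = -1 + V*d
D(b) = 5 + 5*b
t = 380 (t = (-1 + 1*2)*(5 + 5*75) = (-1 + 2)*(5 + 375) = 1*380 = 380)
sqrt(t + (124514 - 1*(-125627))) = sqrt(380 + (124514 - 1*(-125627))) = sqrt(380 + (124514 + 125627)) = sqrt(380 + 250141) = sqrt(250521)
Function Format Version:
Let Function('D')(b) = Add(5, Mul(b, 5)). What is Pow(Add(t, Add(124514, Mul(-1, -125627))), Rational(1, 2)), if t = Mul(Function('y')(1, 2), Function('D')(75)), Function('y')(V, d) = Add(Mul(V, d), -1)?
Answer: Pow(250521, Rational(1, 2)) ≈ 500.52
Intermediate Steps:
Function('y')(V, d) = Add(-1, Mul(V, d))
Function('D')(b) = Add(5, Mul(5, b))
t = 380 (t = Mul(Add(-1, Mul(1, 2)), Add(5, Mul(5, 75))) = Mul(Add(-1, 2), Add(5, 375)) = Mul(1, 380) = 380)
Pow(Add(t, Add(124514, Mul(-1, -125627))), Rational(1, 2)) = Pow(Add(380, Add(124514, Mul(-1, -125627))), Rational(1, 2)) = Pow(Add(380, Add(124514, 125627)), Rational(1, 2)) = Pow(Add(380, 250141), Rational(1, 2)) = Pow(250521, Rational(1, 2))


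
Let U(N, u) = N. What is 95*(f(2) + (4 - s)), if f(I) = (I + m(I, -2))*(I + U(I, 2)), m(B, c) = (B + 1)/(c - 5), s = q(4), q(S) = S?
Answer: 4180/7 ≈ 597.14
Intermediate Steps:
s = 4
m(B, c) = (1 + B)/(-5 + c)
f(I) = 2*I*(-1/7 + 6*I/7) (f(I) = (I + (1 + I)/(-5 - 2))*(I + I) = (I + (1 + I)/(-7))*(2*I) = (I - (1 + I)/7)*(2*I) = (I + (-1/7 - I/7))*(2*I) = (-1/7 + 6*I/7)*(2*I) = 2*I*(-1/7 + 6*I/7))
95*(f(2) + (4 - s)) = 95*((2/7)*2*(-1 + 6*2) + (4 - 1*4)) = 95*((2/7)*2*(-1 + 12) + (4 - 4)) = 95*((2/7)*2*11 + 0) = 95*(44/7 + 0) = 95*(44/7) = 4180/7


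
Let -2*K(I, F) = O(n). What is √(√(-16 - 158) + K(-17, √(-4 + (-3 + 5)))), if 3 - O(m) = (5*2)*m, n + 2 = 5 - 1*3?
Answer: √(-6 + 4*I*√174)/2 ≈ 2.4265 + 2.7181*I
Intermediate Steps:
n = 0 (n = -2 + (5 - 1*3) = -2 + (5 - 3) = -2 + 2 = 0)
O(m) = 3 - 10*m (O(m) = 3 - 5*2*m = 3 - 10*m)
K(I, F) = -3/2 (K(I, F) = -(3 - 10*0)/2 = -(3 + 0)/2 = -½*3 = -3/2)
√(√(-16 - 158) + K(-17, √(-4 + (-3 + 5)))) = √(√(-16 - 158) - 3/2) = √(√(-174) - 3/2) = √(I*√174 - 3/2) = √(-3/2 + I*√174)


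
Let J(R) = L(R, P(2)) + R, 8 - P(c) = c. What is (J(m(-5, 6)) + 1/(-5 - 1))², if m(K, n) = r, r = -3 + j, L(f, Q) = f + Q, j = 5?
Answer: 3481/36 ≈ 96.694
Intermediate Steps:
P(c) = 8 - c
L(f, Q) = Q + f
r = 2 (r = -3 + 5 = 2)
m(K, n) = 2
J(R) = 6 + 2*R (J(R) = ((8 - 1*2) + R) + R = ((8 - 2) + R) + R = (6 + R) + R = 6 + 2*R)
(J(m(-5, 6)) + 1/(-5 - 1))² = ((6 + 2*2) + 1/(-5 - 1))² = ((6 + 4) + 1/(-6))² = (10 - ⅙)² = (59/6)² = 3481/36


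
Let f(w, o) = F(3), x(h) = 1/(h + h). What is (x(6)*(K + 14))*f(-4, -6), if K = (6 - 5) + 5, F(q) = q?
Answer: 5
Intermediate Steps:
x(h) = 1/(2*h)
f(w, o) = 3
K = 6 (K = 1 + 5 = 6)
(x(6)*(K + 14))*f(-4, -6) = (((½)/6)*(6 + 14))*3 = (((½)*(⅙))*20)*3 = ((1/12)*20)*3 = (5/3)*3 = 5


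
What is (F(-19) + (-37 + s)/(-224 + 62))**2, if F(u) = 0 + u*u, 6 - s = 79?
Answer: 858255616/6561 ≈ 1.3081e+5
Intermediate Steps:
s = -73 (s = 6 - 1*79 = 6 - 79 = -73)
F(u) = u**2 (F(u) = 0 + u**2 = u**2)
(F(-19) + (-37 + s)/(-224 + 62))**2 = ((-19)**2 + (-37 - 73)/(-224 + 62))**2 = (361 - 110/(-162))**2 = (361 - 110*(-1/162))**2 = (361 + 55/81)**2 = (29296/81)**2 = 858255616/6561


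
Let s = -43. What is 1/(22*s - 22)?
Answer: -1/968 ≈ -0.0010331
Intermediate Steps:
1/(22*s - 22) = 1/(22*(-43) - 22) = 1/(-946 - 22) = 1/(-968) = -1/968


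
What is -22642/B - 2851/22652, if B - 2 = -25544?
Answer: 220033171/289288692 ≈ 0.76060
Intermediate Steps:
B = -25542 (B = 2 - 25544 = -25542)
-22642/B - 2851/22652 = -22642/(-25542) - 2851/22652 = -22642*(-1/25542) - 2851*1/22652 = 11321/12771 - 2851/22652 = 220033171/289288692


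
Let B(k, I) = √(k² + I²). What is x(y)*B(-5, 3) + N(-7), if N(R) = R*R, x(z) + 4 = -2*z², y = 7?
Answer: 49 - 102*√34 ≈ -545.76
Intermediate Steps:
x(z) = -4 - 2*z²
B(k, I) = √(I² + k²)
N(R) = R²
x(y)*B(-5, 3) + N(-7) = (-4 - 2*7²)*√(3² + (-5)²) + (-7)² = (-4 - 2*49)*√(9 + 25) + 49 = (-4 - 98)*√34 + 49 = -102*√34 + 49 = 49 - 102*√34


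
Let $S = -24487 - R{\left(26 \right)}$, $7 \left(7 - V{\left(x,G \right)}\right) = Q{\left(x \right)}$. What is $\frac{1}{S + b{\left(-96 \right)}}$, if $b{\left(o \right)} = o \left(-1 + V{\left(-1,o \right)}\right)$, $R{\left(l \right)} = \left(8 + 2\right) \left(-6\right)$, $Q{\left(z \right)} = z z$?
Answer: $- \frac{7}{174925} \approx -4.0017 \cdot 10^{-5}$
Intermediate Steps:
$Q{\left(z \right)} = z^{2}$
$V{\left(x,G \right)} = 7 - \frac{x^{2}}{7}$
$R{\left(l \right)} = -60$ ($R{\left(l \right)} = 10 \left(-6\right) = -60$)
$b{\left(o \right)} = \frac{41 o}{7}$ ($b{\left(o \right)} = o \left(-1 + \left(7 - \frac{\left(-1\right)^{2}}{7}\right)\right) = o \left(-1 + \left(7 - \frac{1}{7}\right)\right) = o \left(-1 + \frac{48}{7}\right) = o \frac{41}{7} = \frac{41 o}{7}$)
$S = -24427$ ($S = -24487 - -60 = -24487 + 60 = -24427$)
$\frac{1}{S + b{\left(-96 \right)}} = \frac{1}{-24427 + \frac{41}{7} \left(-96\right)} = \frac{1}{-24427 - \frac{3936}{7}} = \frac{1}{- \frac{174925}{7}} = - \frac{7}{174925}$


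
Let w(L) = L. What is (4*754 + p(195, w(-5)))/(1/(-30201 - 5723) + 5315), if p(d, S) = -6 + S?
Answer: 107951620/190936059 ≈ 0.56538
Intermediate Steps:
(4*754 + p(195, w(-5)))/(1/(-30201 - 5723) + 5315) = (4*754 + (-6 - 5))/(1/(-30201 - 5723) + 5315) = (3016 - 11)/(1/(-35924) + 5315) = 3005/(-1/35924 + 5315) = 3005/(190936059/35924) = 3005*(35924/190936059) = 107951620/190936059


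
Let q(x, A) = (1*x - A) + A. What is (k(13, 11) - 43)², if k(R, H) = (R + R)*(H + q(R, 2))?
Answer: 337561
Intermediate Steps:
q(x, A) = x (q(x, A) = (x - A) + A = x)
k(R, H) = 2*R*(H + R) (k(R, H) = (R + R)*(H + R) = (2*R)*(H + R) = 2*R*(H + R))
(k(13, 11) - 43)² = (2*13*(11 + 13) - 43)² = (2*13*24 - 43)² = (624 - 43)² = 581² = 337561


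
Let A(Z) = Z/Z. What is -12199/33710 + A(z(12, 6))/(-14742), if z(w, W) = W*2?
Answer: -44967842/124238205 ≈ -0.36195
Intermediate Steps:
z(w, W) = 2*W
A(Z) = 1
-12199/33710 + A(z(12, 6))/(-14742) = -12199/33710 + 1/(-14742) = -12199*1/33710 + 1*(-1/14742) = -12199/33710 - 1/14742 = -44967842/124238205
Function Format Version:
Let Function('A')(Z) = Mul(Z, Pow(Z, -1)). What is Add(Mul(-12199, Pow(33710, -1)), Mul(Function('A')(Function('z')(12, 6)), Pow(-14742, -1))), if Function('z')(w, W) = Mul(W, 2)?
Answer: Rational(-44967842, 124238205) ≈ -0.36195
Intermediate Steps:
Function('z')(w, W) = Mul(2, W)
Function('A')(Z) = 1
Add(Mul(-12199, Pow(33710, -1)), Mul(Function('A')(Function('z')(12, 6)), Pow(-14742, -1))) = Add(Mul(-12199, Pow(33710, -1)), Mul(1, Pow(-14742, -1))) = Add(Mul(-12199, Rational(1, 33710)), Mul(1, Rational(-1, 14742))) = Add(Rational(-12199, 33710), Rational(-1, 14742)) = Rational(-44967842, 124238205)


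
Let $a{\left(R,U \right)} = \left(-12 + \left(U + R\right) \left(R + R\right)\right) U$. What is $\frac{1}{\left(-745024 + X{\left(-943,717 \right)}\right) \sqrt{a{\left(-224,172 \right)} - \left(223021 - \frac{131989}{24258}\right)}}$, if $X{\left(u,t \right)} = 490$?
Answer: $- \frac{\sqrt{13168174159110}}{5254101489484890} \approx -6.9066 \cdot 10^{-10}$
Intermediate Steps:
$a{\left(R,U \right)} = U \left(-12 + 2 R \left(R + U\right)\right)$ ($a{\left(R,U \right)} = \left(-12 + \left(R + U\right) 2 R\right) U = \left(-12 + 2 R \left(R + U\right)\right) U = U \left(-12 + 2 R \left(R + U\right)\right)$)
$\frac{1}{\left(-745024 + X{\left(-943,717 \right)}\right) \sqrt{a{\left(-224,172 \right)} - \left(223021 - \frac{131989}{24258}\right)}} = \frac{1}{\left(-745024 + 490\right) \sqrt{2 \cdot 172 \left(-6 + \left(-224\right)^{2} - 38528\right) - \left(223021 - \frac{131989}{24258}\right)}} = \frac{1}{\left(-744534\right) \sqrt{2 \cdot 172 \left(-6 + 50176 - 38528\right) + \left(-223021 + 131989 \cdot \frac{1}{24258}\right)}} = - \frac{1}{744534 \sqrt{2 \cdot 172 \cdot 11642 + \left(-223021 + \frac{10153}{1866}\right)}} = - \frac{1}{744534 \sqrt{4004848 - \frac{416147033}{1866}}} = - \frac{1}{744534 \sqrt{\frac{7056899335}{1866}}} = - \frac{1}{744534 \frac{\sqrt{13168174159110}}{1866}} = - \frac{\frac{1}{7056899335} \sqrt{13168174159110}}{744534} = - \frac{\sqrt{13168174159110}}{5254101489484890}$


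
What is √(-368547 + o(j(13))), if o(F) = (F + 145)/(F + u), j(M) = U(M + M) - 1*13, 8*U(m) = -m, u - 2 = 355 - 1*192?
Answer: I*√5218981810/119 ≈ 607.08*I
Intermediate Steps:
u = 165 (u = 2 + (355 - 1*192) = 2 + (355 - 192) = 2 + 163 = 165)
U(m) = -m/8 (U(m) = (-m)/8 = -m/8)
j(M) = -13 - M/4 (j(M) = -(M + M)/8 - 1*13 = -M/4 - 13 = -13 - M/4)
o(F) = (145 + F)/(165 + F) (o(F) = (F + 145)/(F + 165) = (145 + F)/(165 + F))
√(-368547 + o(j(13))) = √(-368547 + (145 + (-13 - ¼*13))/(165 + (-13 - ¼*13))) = √(-368547 + (145 + (-13 - 13/4))/(165 + (-13 - 13/4))) = √(-368547 + (145 - 65/4)/(165 - 65/4)) = √(-368547 + (515/4)/(595/4)) = √(-368547 + (4/595)*(515/4)) = √(-368547 + 103/119) = √(-43856990/119) = I*√5218981810/119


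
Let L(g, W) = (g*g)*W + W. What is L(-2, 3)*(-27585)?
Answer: -413775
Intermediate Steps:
L(g, W) = W + W*g**2 (L(g, W) = g**2*W + W = W*g**2 + W = W + W*g**2)
L(-2, 3)*(-27585) = (3*(1 + (-2)**2))*(-27585) = (3*(1 + 4))*(-27585) = (3*5)*(-27585) = 15*(-27585) = -413775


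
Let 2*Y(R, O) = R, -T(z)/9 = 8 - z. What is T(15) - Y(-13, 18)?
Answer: 139/2 ≈ 69.500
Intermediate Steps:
T(z) = -72 + 9*z (T(z) = -9*(8 - z) = -72 + 9*z)
Y(R, O) = R/2
T(15) - Y(-13, 18) = (-72 + 9*15) - (-13)/2 = (-72 + 135) - 1*(-13/2) = 63 + 13/2 = 139/2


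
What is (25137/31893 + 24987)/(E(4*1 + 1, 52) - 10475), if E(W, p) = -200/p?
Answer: -3453387288/1448207975 ≈ -2.3846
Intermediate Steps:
(25137/31893 + 24987)/(E(4*1 + 1, 52) - 10475) = (25137/31893 + 24987)/(-200/52 - 10475) = (25137*(1/31893) + 24987)/(-200*1/52 - 10475) = (8379/10631 + 24987)/(-50/13 - 10475) = 265645176/(10631*(-136225/13)) = (265645176/10631)*(-13/136225) = -3453387288/1448207975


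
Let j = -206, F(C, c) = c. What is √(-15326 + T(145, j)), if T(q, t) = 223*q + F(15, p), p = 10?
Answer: 3*√1891 ≈ 130.46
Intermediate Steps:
T(q, t) = 10 + 223*q (T(q, t) = 223*q + 10 = 10 + 223*q)
√(-15326 + T(145, j)) = √(-15326 + (10 + 223*145)) = √(-15326 + (10 + 32335)) = √(-15326 + 32345) = √17019 = 3*√1891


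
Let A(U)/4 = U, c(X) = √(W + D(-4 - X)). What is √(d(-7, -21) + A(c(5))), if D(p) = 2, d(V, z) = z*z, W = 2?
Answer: √449 ≈ 21.190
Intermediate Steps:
d(V, z) = z²
c(X) = 2 (c(X) = √(2 + 2) = √4 = 2)
A(U) = 4*U
√(d(-7, -21) + A(c(5))) = √((-21)² + 4*2) = √(441 + 8) = √449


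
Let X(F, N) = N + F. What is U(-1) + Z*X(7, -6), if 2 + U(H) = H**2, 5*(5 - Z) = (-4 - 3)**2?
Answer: -29/5 ≈ -5.8000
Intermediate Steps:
X(F, N) = F + N
Z = -24/5 (Z = 5 - (-4 - 3)**2/5 = 5 - 1/5*(-7)**2 = 5 - 1/5*49 = 5 - 49/5 = -24/5 ≈ -4.8000)
U(H) = -2 + H**2
U(-1) + Z*X(7, -6) = (-2 + (-1)**2) - 24*(7 - 6)/5 = (-2 + 1) - 24/5*1 = -1 - 24/5 = -29/5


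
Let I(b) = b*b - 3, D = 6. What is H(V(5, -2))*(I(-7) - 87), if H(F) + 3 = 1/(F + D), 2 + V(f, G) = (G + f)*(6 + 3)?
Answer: 3772/31 ≈ 121.68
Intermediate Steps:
V(f, G) = -2 + 9*G + 9*f (V(f, G) = -2 + (G + f)*(6 + 3) = -2 + (G + f)*9 = -2 + (9*G + 9*f) = -2 + 9*G + 9*f)
I(b) = -3 + b² (I(b) = b² - 3 = -3 + b²)
H(F) = -3 + 1/(6 + F) (H(F) = -3 + 1/(F + 6) = -3 + 1/(6 + F))
H(V(5, -2))*(I(-7) - 87) = ((-17 - 3*(-2 + 9*(-2) + 9*5))/(6 + (-2 + 9*(-2) + 9*5)))*((-3 + (-7)²) - 87) = ((-17 - 3*(-2 - 18 + 45))/(6 + (-2 - 18 + 45)))*((-3 + 49) - 87) = ((-17 - 3*25)/(6 + 25))*(46 - 87) = ((-17 - 75)/31)*(-41) = ((1/31)*(-92))*(-41) = -92/31*(-41) = 3772/31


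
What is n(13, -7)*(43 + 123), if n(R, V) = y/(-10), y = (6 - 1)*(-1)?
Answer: 83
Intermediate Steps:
y = -5 (y = 5*(-1) = -5)
n(R, V) = ½ (n(R, V) = -5/(-10) = -5*(-⅒) = ½)
n(13, -7)*(43 + 123) = (43 + 123)/2 = (½)*166 = 83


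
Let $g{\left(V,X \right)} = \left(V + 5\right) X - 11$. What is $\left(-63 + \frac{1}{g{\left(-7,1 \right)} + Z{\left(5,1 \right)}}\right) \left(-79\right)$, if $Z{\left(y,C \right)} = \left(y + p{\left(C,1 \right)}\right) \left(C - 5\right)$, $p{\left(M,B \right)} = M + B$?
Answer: $\frac{204136}{41} \approx 4978.9$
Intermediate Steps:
$p{\left(M,B \right)} = B + M$
$g{\left(V,X \right)} = -11 + X \left(5 + V\right)$ ($g{\left(V,X \right)} = \left(5 + V\right) X - 11 = X \left(5 + V\right) - 11 = -11 + X \left(5 + V\right)$)
$Z{\left(y,C \right)} = \left(-5 + C\right) \left(1 + C + y\right)$ ($Z{\left(y,C \right)} = \left(y + \left(1 + C\right)\right) \left(C - 5\right) = \left(1 + C + y\right) \left(-5 + C\right) = \left(-5 + C\right) \left(1 + C + y\right)$)
$\left(-63 + \frac{1}{g{\left(-7,1 \right)} + Z{\left(5,1 \right)}}\right) \left(-79\right) = \left(-63 + \frac{1}{\left(-11 + 5 \cdot 1 - 7\right) - \left(29 - 1\right)}\right) \left(-79\right) = \left(-63 + \frac{1}{\left(-11 + 5 - 7\right) - 28}\right) \left(-79\right) = \left(-63 + \frac{1}{-13 - 28}\right) \left(-79\right) = \left(-63 + \frac{1}{-41}\right) \left(-79\right) = \left(-63 - \frac{1}{41}\right) \left(-79\right) = \left(- \frac{2584}{41}\right) \left(-79\right) = \frac{204136}{41}$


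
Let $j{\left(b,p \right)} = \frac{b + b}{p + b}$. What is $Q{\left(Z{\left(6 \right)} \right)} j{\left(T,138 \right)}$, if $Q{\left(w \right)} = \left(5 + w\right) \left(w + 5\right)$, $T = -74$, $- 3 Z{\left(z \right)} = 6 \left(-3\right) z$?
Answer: $- \frac{62197}{16} \approx -3887.3$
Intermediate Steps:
$Z{\left(z \right)} = 6 z$ ($Z{\left(z \right)} = - \frac{6 \left(-3\right) z}{3} = - \frac{\left(-18\right) z}{3} = 6 z$)
$j{\left(b,p \right)} = \frac{2 b}{b + p}$
$Q{\left(w \right)} = \left(5 + w\right)^{2}$ ($Q{\left(w \right)} = \left(5 + w\right) \left(5 + w\right) = \left(5 + w\right)^{2}$)
$Q{\left(Z{\left(6 \right)} \right)} j{\left(T,138 \right)} = \left(5 + 6 \cdot 6\right)^{2} \cdot 2 \left(-74\right) \frac{1}{-74 + 138} = \left(5 + 36\right)^{2} \cdot 2 \left(-74\right) \frac{1}{64} = 41^{2} \cdot 2 \left(-74\right) \frac{1}{64} = 1681 \left(- \frac{37}{16}\right) = - \frac{62197}{16}$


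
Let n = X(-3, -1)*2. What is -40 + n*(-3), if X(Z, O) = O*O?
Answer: -46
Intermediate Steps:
X(Z, O) = O²
n = 2 (n = (-1)²*2 = 1*2 = 2)
-40 + n*(-3) = -40 + 2*(-3) = -40 - 6 = -46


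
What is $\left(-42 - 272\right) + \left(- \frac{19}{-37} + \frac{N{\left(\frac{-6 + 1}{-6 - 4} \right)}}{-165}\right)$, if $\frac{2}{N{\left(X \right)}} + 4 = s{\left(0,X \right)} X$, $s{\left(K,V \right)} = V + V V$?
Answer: $- \frac{55500623}{177045} \approx -313.48$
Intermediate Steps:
$s{\left(K,V \right)} = V + V^{2}$
$N{\left(X \right)} = \frac{2}{-4 + X^{2} \left(1 + X\right)}$ ($N{\left(X \right)} = \frac{2}{-4 + X \left(1 + X\right) X} = \frac{2}{-4 + X^{2} \left(1 + X\right)}$)
$\left(-42 - 272\right) + \left(- \frac{19}{-37} + \frac{N{\left(\frac{-6 + 1}{-6 - 4} \right)}}{-165}\right) = \left(-42 - 272\right) + \left(- \frac{19}{-37} + \frac{2 \frac{1}{-4 + \left(\frac{-6 + 1}{-6 - 4}\right)^{2} \left(1 + \frac{-6 + 1}{-6 - 4}\right)}}{-165}\right) = -314 + \left(\left(-19\right) \left(- \frac{1}{37}\right) + \frac{2}{-4 + \left(- \frac{5}{-10}\right)^{2} \left(1 - \frac{5}{-10}\right)} \left(- \frac{1}{165}\right)\right) = -314 + \left(\frac{19}{37} + \frac{2}{-4 + \left(\left(-5\right) \left(- \frac{1}{10}\right)\right)^{2} \left(1 - - \frac{1}{2}\right)} \left(- \frac{1}{165}\right)\right) = -314 + \left(\frac{19}{37} + \frac{2}{-4 + \frac{1 + \frac{1}{2}}{4}} \left(- \frac{1}{165}\right)\right) = -314 + \left(\frac{19}{37} + \frac{2}{-4 + \frac{1}{4} \cdot \frac{3}{2}} \left(- \frac{1}{165}\right)\right) = -314 + \left(\frac{19}{37} + \frac{2}{-4 + \frac{3}{8}} \left(- \frac{1}{165}\right)\right) = -314 + \left(\frac{19}{37} + \frac{2}{- \frac{29}{8}} \left(- \frac{1}{165}\right)\right) = -314 + \left(\frac{19}{37} + 2 \left(- \frac{8}{29}\right) \left(- \frac{1}{165}\right)\right) = -314 + \left(\frac{19}{37} - - \frac{16}{4785}\right) = -314 + \left(\frac{19}{37} + \frac{16}{4785}\right) = -314 + \frac{91507}{177045} = - \frac{55500623}{177045}$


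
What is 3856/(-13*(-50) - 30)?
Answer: 964/155 ≈ 6.2194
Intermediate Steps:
3856/(-13*(-50) - 30) = 3856/(650 - 30) = 3856/620 = 3856*(1/620) = 964/155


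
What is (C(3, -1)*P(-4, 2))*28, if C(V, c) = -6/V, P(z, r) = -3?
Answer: 168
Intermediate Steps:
(C(3, -1)*P(-4, 2))*28 = (-6/3*(-3))*28 = (-6*⅓*(-3))*28 = -2*(-3)*28 = 6*28 = 168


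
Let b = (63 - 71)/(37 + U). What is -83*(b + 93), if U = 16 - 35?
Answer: -69139/9 ≈ -7682.1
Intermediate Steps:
U = -19
b = -4/9 (b = (63 - 71)/(37 - 19) = -8/18 = -8*1/18 = -4/9 ≈ -0.44444)
-83*(b + 93) = -83*(-4/9 + 93) = -83*833/9 = -69139/9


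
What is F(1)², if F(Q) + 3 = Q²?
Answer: 4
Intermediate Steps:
F(Q) = -3 + Q²
F(1)² = (-3 + 1²)² = (-3 + 1)² = (-2)² = 4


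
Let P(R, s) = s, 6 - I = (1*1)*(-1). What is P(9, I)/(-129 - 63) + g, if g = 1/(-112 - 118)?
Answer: -901/22080 ≈ -0.040806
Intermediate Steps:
I = 7 (I = 6 - 1*1*(-1) = 6 - (-1) = 6 - 1*(-1) = 6 + 1 = 7)
g = -1/230 (g = 1/(-230) = -1/230 ≈ -0.0043478)
P(9, I)/(-129 - 63) + g = 7/(-129 - 63) - 1/230 = 7/(-192) - 1/230 = 7*(-1/192) - 1/230 = -7/192 - 1/230 = -901/22080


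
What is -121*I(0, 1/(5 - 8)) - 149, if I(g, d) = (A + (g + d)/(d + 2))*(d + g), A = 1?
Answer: -1751/15 ≈ -116.73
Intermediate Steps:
I(g, d) = (1 + (d + g)/(2 + d))*(d + g) (I(g, d) = (1 + (g + d)/(d + 2))*(d + g) = (1 + (d + g)/(2 + d))*(d + g))
-121*I(0, 1/(5 - 8)) - 149 = -121*(0**2 + 2/(5 - 8) + 2*0 + 2*(1/(5 - 8))**2 + 3*0/(5 - 8))/(2 + 1/(5 - 8)) - 149 = -121*(0 + 2/(-3) + 0 + 2*(1/(-3))**2 + 3*0/(-3))/(2 + 1/(-3)) - 149 = -121*(0 + 2*(-1/3) + 0 + 2*(-1/3)**2 + 3*(-1/3)*0)/(2 - 1/3) - 149 = -121*(0 - 2/3 + 0 + 2*(1/9) + 0)/5/3 - 149 = -363*(0 - 2/3 + 0 + 2/9 + 0)/5 - 149 = -363*(-4)/(5*9) - 149 = -121*(-4/15) - 149 = 484/15 - 149 = -1751/15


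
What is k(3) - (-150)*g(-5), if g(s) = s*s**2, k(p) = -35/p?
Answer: -56285/3 ≈ -18762.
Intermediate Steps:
g(s) = s**3
k(3) - (-150)*g(-5) = -35/3 - (-150)*(-5)**3 = -35*1/3 - (-150)*(-125) = -35/3 - 1*18750 = -35/3 - 18750 = -56285/3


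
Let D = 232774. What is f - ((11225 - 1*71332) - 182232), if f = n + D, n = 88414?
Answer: 563527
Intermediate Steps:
f = 321188 (f = 88414 + 232774 = 321188)
f - ((11225 - 1*71332) - 182232) = 321188 - ((11225 - 1*71332) - 182232) = 321188 - ((11225 - 71332) - 182232) = 321188 - (-60107 - 182232) = 321188 - 1*(-242339) = 321188 + 242339 = 563527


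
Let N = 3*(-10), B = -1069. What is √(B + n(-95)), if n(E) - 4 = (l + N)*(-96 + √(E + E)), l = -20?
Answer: √(3735 - 50*I*√190) ≈ 61.372 - 5.615*I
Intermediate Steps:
N = -30
n(E) = 4804 - 50*√2*√E (n(E) = 4 + (-20 - 30)*(-96 + √(E + E)) = 4 - 50*(-96 + √(2*E)) = 4 - 50*(-96 + √2*√E) = 4 + (4800 - 50*√2*√E) = 4804 - 50*√2*√E)
√(B + n(-95)) = √(-1069 + (4804 - 50*√2*√(-95))) = √(-1069 + (4804 - 50*√2*I*√95)) = √(-1069 + (4804 - 50*I*√190)) = √(3735 - 50*I*√190)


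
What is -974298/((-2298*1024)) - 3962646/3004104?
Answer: -44429276675/49091064832 ≈ -0.90504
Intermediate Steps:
-974298/((-2298*1024)) - 3962646/3004104 = -974298/(-2353152) - 3962646*1/3004104 = -974298*(-1/2353152) - 660441/500684 = 162383/392192 - 660441/500684 = -44429276675/49091064832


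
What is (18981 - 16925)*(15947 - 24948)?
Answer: -18506056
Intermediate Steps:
(18981 - 16925)*(15947 - 24948) = 2056*(-9001) = -18506056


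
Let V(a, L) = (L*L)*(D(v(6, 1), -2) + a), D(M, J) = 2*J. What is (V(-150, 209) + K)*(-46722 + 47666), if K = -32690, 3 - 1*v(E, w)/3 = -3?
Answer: -6381028416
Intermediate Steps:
v(E, w) = 18 (v(E, w) = 9 - 3*(-3) = 9 + 9 = 18)
V(a, L) = L**2*(-4 + a) (V(a, L) = (L*L)*(2*(-2) + a) = L**2*(-4 + a))
(V(-150, 209) + K)*(-46722 + 47666) = (209**2*(-4 - 150) - 32690)*(-46722 + 47666) = (43681*(-154) - 32690)*944 = (-6726874 - 32690)*944 = -6759564*944 = -6381028416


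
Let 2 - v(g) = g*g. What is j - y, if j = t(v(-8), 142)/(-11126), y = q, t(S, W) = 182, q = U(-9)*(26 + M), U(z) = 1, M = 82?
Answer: -600895/5563 ≈ -108.02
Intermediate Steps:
v(g) = 2 - g² (v(g) = 2 - g*g = 2 - g²)
q = 108 (q = 1*(26 + 82) = 1*108 = 108)
y = 108
j = -91/5563 (j = 182/(-11126) = 182*(-1/11126) = -91/5563 ≈ -0.016358)
j - y = -91/5563 - 1*108 = -91/5563 - 108 = -600895/5563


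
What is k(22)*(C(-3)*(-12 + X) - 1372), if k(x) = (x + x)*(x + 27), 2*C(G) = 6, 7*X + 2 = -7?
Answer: -3043964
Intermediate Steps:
X = -9/7 (X = -2/7 + (⅐)*(-7) = -2/7 - 1 = -9/7 ≈ -1.2857)
C(G) = 3 (C(G) = (½)*6 = 3)
k(x) = 2*x*(27 + x) (k(x) = (2*x)*(27 + x) = 2*x*(27 + x))
k(22)*(C(-3)*(-12 + X) - 1372) = (2*22*(27 + 22))*(3*(-12 - 9/7) - 1372) = (2*22*49)*(3*(-93/7) - 1372) = 2156*(-279/7 - 1372) = 2156*(-9883/7) = -3043964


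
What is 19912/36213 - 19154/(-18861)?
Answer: 118798226/75890377 ≈ 1.5654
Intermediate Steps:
19912/36213 - 19154/(-18861) = 19912*(1/36213) - 19154*(-1/18861) = 19912/36213 + 19154/18861 = 118798226/75890377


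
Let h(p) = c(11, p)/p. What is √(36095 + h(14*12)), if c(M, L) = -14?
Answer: √1299417/6 ≈ 189.99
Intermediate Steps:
h(p) = -14/p
√(36095 + h(14*12)) = √(36095 - 14/(14*12)) = √(36095 - 14/168) = √(36095 - 14*1/168) = √(36095 - 1/12) = √(433139/12) = √1299417/6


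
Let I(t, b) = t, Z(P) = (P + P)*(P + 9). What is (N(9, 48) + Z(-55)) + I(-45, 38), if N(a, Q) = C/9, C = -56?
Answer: 45079/9 ≈ 5008.8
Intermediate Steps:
Z(P) = 2*P*(9 + P) (Z(P) = (2*P)*(9 + P) = 2*P*(9 + P))
N(a, Q) = -56/9
(N(9, 48) + Z(-55)) + I(-45, 38) = (-56/9 + 2*(-55)*(9 - 55)) - 45 = (-56/9 + 2*(-55)*(-46)) - 45 = (-56/9 + 5060) - 45 = 45484/9 - 45 = 45079/9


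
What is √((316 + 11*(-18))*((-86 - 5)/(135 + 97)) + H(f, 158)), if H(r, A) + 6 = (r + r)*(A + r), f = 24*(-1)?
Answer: I*√21813133/58 ≈ 80.525*I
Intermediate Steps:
f = -24
H(r, A) = -6 + 2*r*(A + r) (H(r, A) = -6 + (r + r)*(A + r) = -6 + (2*r)*(A + r) = -6 + 2*r*(A + r))
√((316 + 11*(-18))*((-86 - 5)/(135 + 97)) + H(f, 158)) = √((316 + 11*(-18))*((-86 - 5)/(135 + 97)) + (-6 + 2*(-24)² + 2*158*(-24))) = √((316 - 198)*(-91/232) + (-6 + 2*576 - 7584)) = √(118*(-91*1/232) + (-6 + 1152 - 7584)) = √(118*(-91/232) - 6438) = √(-5369/116 - 6438) = √(-752177/116) = I*√21813133/58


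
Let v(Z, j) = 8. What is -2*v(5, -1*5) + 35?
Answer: 19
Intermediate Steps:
-2*v(5, -1*5) + 35 = -2*8 + 35 = -16 + 35 = 19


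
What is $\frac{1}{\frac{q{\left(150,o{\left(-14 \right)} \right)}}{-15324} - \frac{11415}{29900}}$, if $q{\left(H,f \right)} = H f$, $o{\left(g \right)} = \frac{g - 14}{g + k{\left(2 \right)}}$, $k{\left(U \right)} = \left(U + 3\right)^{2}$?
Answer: $- \frac{84001060}{29976301} \approx -2.8022$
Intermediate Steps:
$k{\left(U \right)} = \left(3 + U\right)^{2}$
$o{\left(g \right)} = \frac{-14 + g}{25 + g}$ ($o{\left(g \right)} = \frac{g - 14}{g + \left(3 + 2\right)^{2}} = \frac{-14 + g}{g + 5^{2}} = \frac{-14 + g}{g + 25} = \frac{-14 + g}{25 + g}$)
$\frac{1}{\frac{q{\left(150,o{\left(-14 \right)} \right)}}{-15324} - \frac{11415}{29900}} = \frac{1}{\frac{150 \frac{-14 - 14}{25 - 14}}{-15324} - \frac{11415}{29900}} = \frac{1}{150 \cdot \frac{1}{11} \left(-28\right) \left(- \frac{1}{15324}\right) - \frac{2283}{5980}} = \frac{1}{150 \left(- \frac{28}{11}\right) \left(- \frac{1}{15324}\right) - \frac{2283}{5980}} = \frac{1}{\left(- \frac{4200}{11}\right) \left(- \frac{1}{15324}\right) - \frac{2283}{5980}} = \frac{1}{\frac{350}{14047} - \frac{2283}{5980}} = \frac{1}{- \frac{29976301}{84001060}} = - \frac{84001060}{29976301}$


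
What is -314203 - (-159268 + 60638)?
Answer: -215573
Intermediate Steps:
-314203 - (-159268 + 60638) = -314203 - 1*(-98630) = -314203 + 98630 = -215573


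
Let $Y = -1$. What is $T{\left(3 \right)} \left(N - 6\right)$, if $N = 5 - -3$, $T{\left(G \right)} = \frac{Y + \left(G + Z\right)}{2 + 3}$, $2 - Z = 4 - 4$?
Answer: $\frac{8}{5} \approx 1.6$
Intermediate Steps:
$Z = 2$ ($Z = 2 - \left(4 - 4\right) = 2 - 0 = 2 + 0 = 2$)
$T{\left(G \right)} = \frac{1}{5} + \frac{G}{5}$ ($T{\left(G \right)} = \frac{-1 + \left(G + 2\right)}{2 + 3} = \frac{-1 + \left(2 + G\right)}{5} = \left(1 + G\right) \frac{1}{5} = \frac{1}{5} + \frac{G}{5}$)
$N = 8$ ($N = 5 + 3 = 8$)
$T{\left(3 \right)} \left(N - 6\right) = \left(\frac{1}{5} + \frac{1}{5} \cdot 3\right) \left(8 - 6\right) = \left(\frac{1}{5} + \frac{3}{5}\right) 2 = \frac{4}{5} \cdot 2 = \frac{8}{5}$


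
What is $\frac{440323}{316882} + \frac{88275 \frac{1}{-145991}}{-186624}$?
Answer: $\frac{1999469162299097}{1438930761608448} \approx 1.3896$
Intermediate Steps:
$\frac{440323}{316882} + \frac{88275 \frac{1}{-145991}}{-186624} = 440323 \cdot \frac{1}{316882} + 88275 \left(- \frac{1}{145991}\right) \left(- \frac{1}{186624}\right) = \frac{440323}{316882} - - \frac{29425}{9081808128} = \frac{440323}{316882} + \frac{29425}{9081808128} = \frac{1999469162299097}{1438930761608448}$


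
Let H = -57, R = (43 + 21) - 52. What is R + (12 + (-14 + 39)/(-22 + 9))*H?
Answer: -7311/13 ≈ -562.38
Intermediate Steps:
R = 12 (R = 64 - 52 = 12)
R + (12 + (-14 + 39)/(-22 + 9))*H = 12 + (12 + (-14 + 39)/(-22 + 9))*(-57) = 12 + (12 + 25/(-13))*(-57) = 12 + (12 + 25*(-1/13))*(-57) = 12 + (12 - 25/13)*(-57) = 12 + (131/13)*(-57) = 12 - 7467/13 = -7311/13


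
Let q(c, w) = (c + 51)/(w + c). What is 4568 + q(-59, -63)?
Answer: 278652/61 ≈ 4568.1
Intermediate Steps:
q(c, w) = (51 + c)/(c + w)
4568 + q(-59, -63) = 4568 + (51 - 59)/(-59 - 63) = 4568 - 8/(-122) = 4568 - 1/122*(-8) = 4568 + 4/61 = 278652/61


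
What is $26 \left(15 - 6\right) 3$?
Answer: $702$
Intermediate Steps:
$26 \left(15 - 6\right) 3 = 26 \cdot 9 \cdot 3 = 234 \cdot 3 = 702$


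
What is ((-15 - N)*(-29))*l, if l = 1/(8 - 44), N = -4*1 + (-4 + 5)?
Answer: -29/3 ≈ -9.6667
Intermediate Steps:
N = -3 (N = -4 + 1 = -3)
l = -1/36 (l = 1/(-36) = -1/36 ≈ -0.027778)
((-15 - N)*(-29))*l = ((-15 - 1*(-3))*(-29))*(-1/36) = ((-15 + 3)*(-29))*(-1/36) = -12*(-29)*(-1/36) = 348*(-1/36) = -29/3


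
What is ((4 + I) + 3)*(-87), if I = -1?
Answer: -522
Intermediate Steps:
((4 + I) + 3)*(-87) = ((4 - 1) + 3)*(-87) = (3 + 3)*(-87) = 6*(-87) = -522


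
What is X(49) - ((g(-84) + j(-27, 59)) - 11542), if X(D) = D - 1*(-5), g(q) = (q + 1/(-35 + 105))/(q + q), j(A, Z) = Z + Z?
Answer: 134975401/11760 ≈ 11478.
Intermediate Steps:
j(A, Z) = 2*Z
g(q) = (1/70 + q)/(2*q) (g(q) = (q + 1/70)/((2*q)) = (q + 1/70)*(1/(2*q)) = (1/70 + q)*(1/(2*q)) = (1/70 + q)/(2*q))
X(D) = 5 + D (X(D) = D + 5 = 5 + D)
X(49) - ((g(-84) + j(-27, 59)) - 11542) = (5 + 49) - (((1/140)*(1 + 70*(-84))/(-84) + 2*59) - 11542) = 54 - (((1/140)*(-1/84)*(1 - 5880) + 118) - 11542) = 54 - (((1/140)*(-1/84)*(-5879) + 118) - 11542) = 54 - ((5879/11760 + 118) - 11542) = 54 - (1393559/11760 - 11542) = 54 - 1*(-134340361/11760) = 54 + 134340361/11760 = 134975401/11760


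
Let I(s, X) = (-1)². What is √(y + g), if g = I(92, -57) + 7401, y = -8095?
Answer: 3*I*√77 ≈ 26.325*I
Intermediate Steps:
I(s, X) = 1
g = 7402 (g = 1 + 7401 = 7402)
√(y + g) = √(-8095 + 7402) = √(-693) = 3*I*√77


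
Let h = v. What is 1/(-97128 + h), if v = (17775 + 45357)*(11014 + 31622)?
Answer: 1/2691598824 ≈ 3.7153e-10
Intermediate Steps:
v = 2691695952 (v = 63132*42636 = 2691695952)
h = 2691695952
1/(-97128 + h) = 1/(-97128 + 2691695952) = 1/2691598824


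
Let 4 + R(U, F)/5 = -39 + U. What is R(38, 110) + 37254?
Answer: 37229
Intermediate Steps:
R(U, F) = -215 + 5*U (R(U, F) = -20 + 5*(-39 + U) = -20 + (-195 + 5*U) = -215 + 5*U)
R(38, 110) + 37254 = (-215 + 5*38) + 37254 = (-215 + 190) + 37254 = -25 + 37254 = 37229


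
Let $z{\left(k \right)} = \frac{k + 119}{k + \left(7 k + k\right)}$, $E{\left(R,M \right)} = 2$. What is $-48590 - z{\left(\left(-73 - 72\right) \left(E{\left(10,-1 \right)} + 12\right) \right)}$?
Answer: $- \frac{42273391}{870} \approx -48590.0$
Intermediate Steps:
$z{\left(k \right)} = \frac{119 + k}{9 k}$ ($z{\left(k \right)} = \frac{119 + k}{k + 8 k} = \frac{119 + k}{9 k}$)
$-48590 - z{\left(\left(-73 - 72\right) \left(E{\left(10,-1 \right)} + 12\right) \right)} = -48590 - \frac{119 + \left(-73 - 72\right) \left(2 + 12\right)}{9 \left(-73 - 72\right) \left(2 + 12\right)} = -48590 - \frac{119 - 2030}{9 \left(\left(-145\right) 14\right)} = -48590 - \frac{119 - 2030}{9 \left(-2030\right)} = -48590 - \frac{1}{9} \left(- \frac{1}{2030}\right) \left(-1911\right) = -48590 - \frac{91}{870} = - \frac{42273391}{870}$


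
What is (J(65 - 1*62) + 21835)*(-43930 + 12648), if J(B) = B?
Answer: -683136316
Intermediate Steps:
(J(65 - 1*62) + 21835)*(-43930 + 12648) = ((65 - 1*62) + 21835)*(-43930 + 12648) = ((65 - 62) + 21835)*(-31282) = (3 + 21835)*(-31282) = 21838*(-31282) = -683136316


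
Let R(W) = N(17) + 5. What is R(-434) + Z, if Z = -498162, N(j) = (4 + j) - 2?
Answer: -498138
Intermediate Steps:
N(j) = 2 + j
R(W) = 24 (R(W) = (2 + 17) + 5 = 19 + 5 = 24)
R(-434) + Z = 24 - 498162 = -498138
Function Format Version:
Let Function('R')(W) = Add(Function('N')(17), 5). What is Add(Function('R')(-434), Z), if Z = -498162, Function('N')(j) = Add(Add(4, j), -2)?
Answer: -498138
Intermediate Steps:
Function('N')(j) = Add(2, j)
Function('R')(W) = 24 (Function('R')(W) = Add(Add(2, 17), 5) = Add(19, 5) = 24)
Add(Function('R')(-434), Z) = Add(24, -498162) = -498138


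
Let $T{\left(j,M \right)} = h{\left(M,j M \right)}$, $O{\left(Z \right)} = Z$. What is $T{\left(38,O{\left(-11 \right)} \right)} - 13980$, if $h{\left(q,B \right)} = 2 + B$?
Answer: $-14396$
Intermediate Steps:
$T{\left(j,M \right)} = 2 + M j$ ($T{\left(j,M \right)} = 2 + j M = 2 + M j$)
$T{\left(38,O{\left(-11 \right)} \right)} - 13980 = \left(2 - 418\right) - 13980 = -416 - 13980 = -14396$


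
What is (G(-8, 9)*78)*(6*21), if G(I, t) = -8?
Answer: -78624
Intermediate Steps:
(G(-8, 9)*78)*(6*21) = (-8*78)*(6*21) = -624*126 = -78624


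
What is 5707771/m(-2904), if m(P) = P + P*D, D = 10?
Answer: -5707771/31944 ≈ -178.68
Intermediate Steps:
m(P) = 11*P (m(P) = P + P*10 = P + 10*P = 11*P)
5707771/m(-2904) = 5707771/((11*(-2904))) = 5707771/(-31944) = 5707771*(-1/31944) = -5707771/31944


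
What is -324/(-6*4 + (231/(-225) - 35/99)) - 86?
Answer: -1150069/15704 ≈ -73.234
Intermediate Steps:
-324/(-6*4 + (231/(-225) - 35/99)) - 86 = -324/(-24 + (231*(-1/225) - 35*1/99)) - 86 = -324/(-24 + (-77/75 - 35/99)) - 86 = -324/(-24 - 3416/2475) - 86 = -324/(-62816/2475) - 86 = -324*(-2475/62816) - 86 = 200475/15704 - 86 = -1150069/15704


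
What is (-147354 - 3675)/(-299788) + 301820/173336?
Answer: 14582597113/6495506596 ≈ 2.2450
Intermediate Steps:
(-147354 - 3675)/(-299788) + 301820/173336 = -151029*(-1/299788) + 301820*(1/173336) = 151029/299788 + 75455/43334 = 14582597113/6495506596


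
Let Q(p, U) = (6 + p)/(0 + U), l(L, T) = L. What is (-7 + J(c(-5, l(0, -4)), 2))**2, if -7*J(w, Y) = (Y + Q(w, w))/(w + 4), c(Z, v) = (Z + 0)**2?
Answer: 1267787236/25755625 ≈ 49.224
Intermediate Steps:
c(Z, v) = Z**2
Q(p, U) = (6 + p)/U
J(w, Y) = -(Y + (6 + w)/w)/(7*(4 + w)) (J(w, Y) = -(Y + (6 + w)/w)/(7*(w + 4)) = -(Y + (6 + w)/w)/(7*(4 + w)))
(-7 + J(c(-5, l(0, -4)), 2))**2 = (-7 + (-6 - 1*(-5)**2 - 1*2*(-5)**2)/(7*((-5)**2)*(4 + (-5)**2)))**2 = (-7 + (1/7)*(-6 - 1*25 - 1*2*25)/(25*(4 + 25)))**2 = (-7 + (1/7)*(1/25)*(-6 - 25 - 50)/29)**2 = (-7 + (1/7)*(1/25)*(1/29)*(-81))**2 = (-7 - 81/5075)**2 = (-35606/5075)**2 = 1267787236/25755625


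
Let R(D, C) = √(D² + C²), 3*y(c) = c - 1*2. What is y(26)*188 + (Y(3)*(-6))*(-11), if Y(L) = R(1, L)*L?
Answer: 1504 + 198*√10 ≈ 2130.1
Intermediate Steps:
y(c) = -⅔ + c/3 (y(c) = (c - 1*2)/3 = (c - 2)/3 = (-2 + c)/3 = -⅔ + c/3)
R(D, C) = √(C² + D²)
Y(L) = L*√(1 + L²) (Y(L) = √(L² + 1²)*L = √(L² + 1)*L = √(1 + L²)*L = L*√(1 + L²))
y(26)*188 + (Y(3)*(-6))*(-11) = (-⅔ + (⅓)*26)*188 + ((3*√(1 + 3²))*(-6))*(-11) = (-⅔ + 26/3)*188 + ((3*√(1 + 9))*(-6))*(-11) = 8*188 + ((3*√10)*(-6))*(-11) = 1504 - 18*√10*(-11) = 1504 + 198*√10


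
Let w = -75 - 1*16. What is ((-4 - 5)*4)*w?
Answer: 3276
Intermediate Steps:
w = -91 (w = -75 - 16 = -91)
((-4 - 5)*4)*w = ((-4 - 5)*4)*(-91) = -9*4*(-91) = -36*(-91) = 3276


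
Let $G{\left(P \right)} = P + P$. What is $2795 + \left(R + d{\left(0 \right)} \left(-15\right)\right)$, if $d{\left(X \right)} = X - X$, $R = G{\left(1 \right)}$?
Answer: $2797$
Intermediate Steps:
$G{\left(P \right)} = 2 P$
$R = 2$ ($R = 2 \cdot 1 = 2$)
$d{\left(X \right)} = 0$
$2795 + \left(R + d{\left(0 \right)} \left(-15\right)\right) = 2795 + \left(2 + 0 \left(-15\right)\right) = 2795 + \left(2 + 0\right) = 2795 + 2 = 2797$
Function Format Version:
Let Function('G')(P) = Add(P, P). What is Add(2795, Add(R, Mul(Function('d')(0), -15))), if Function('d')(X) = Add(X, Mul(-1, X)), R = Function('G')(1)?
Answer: 2797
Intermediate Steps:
Function('G')(P) = Mul(2, P)
R = 2 (R = Mul(2, 1) = 2)
Function('d')(X) = 0
Add(2795, Add(R, Mul(Function('d')(0), -15))) = Add(2795, Add(2, Mul(0, -15))) = Add(2795, Add(2, 0)) = Add(2795, 2) = 2797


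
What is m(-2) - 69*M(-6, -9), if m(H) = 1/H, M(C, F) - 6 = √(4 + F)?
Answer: -829/2 - 69*I*√5 ≈ -414.5 - 154.29*I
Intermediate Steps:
M(C, F) = 6 + √(4 + F)
m(-2) - 69*M(-6, -9) = 1/(-2) - 69*(6 + √(4 - 9)) = -½ - 69*(6 + √(-5)) = -½ - 69*(6 + I*√5) = -½ + (-414 - 69*I*√5) = -829/2 - 69*I*√5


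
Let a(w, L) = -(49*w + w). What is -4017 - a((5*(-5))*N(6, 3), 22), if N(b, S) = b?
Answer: -11517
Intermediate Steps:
a(w, L) = -50*w
-4017 - a((5*(-5))*N(6, 3), 22) = -4017 - (-50)*(5*(-5))*6 = -4017 - (-50)*(-25*6) = -4017 - (-50)*(-150) = -4017 - 1*7500 = -4017 - 7500 = -11517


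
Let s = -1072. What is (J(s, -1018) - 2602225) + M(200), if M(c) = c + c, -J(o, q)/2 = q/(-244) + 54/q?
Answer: -80784320212/31049 ≈ -2.6018e+6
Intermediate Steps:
J(o, q) = -108/q + q/122 (J(o, q) = -2*(q/(-244) + 54/q) = -2*(q*(-1/244) + 54/q) = -2*(-q/244 + 54/q) = -2*(54/q - q/244) = -108/q + q/122)
M(c) = 2*c
(J(s, -1018) - 2602225) + M(200) = ((-108/(-1018) + (1/122)*(-1018)) - 2602225) + 2*200 = ((-108*(-1/1018) - 509/61) - 2602225) + 400 = ((54/509 - 509/61) - 2602225) + 400 = (-255787/31049 - 2602225) + 400 = -80796739812/31049 + 400 = -80784320212/31049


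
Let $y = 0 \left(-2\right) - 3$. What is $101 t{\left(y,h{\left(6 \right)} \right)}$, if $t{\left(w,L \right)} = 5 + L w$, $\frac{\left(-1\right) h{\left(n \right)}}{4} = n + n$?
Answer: $15049$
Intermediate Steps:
$h{\left(n \right)} = - 8 n$ ($h{\left(n \right)} = - 4 \left(n + n\right) = - 4 \cdot 2 n = - 8 n$)
$y = -3$ ($y = 0 - 3 = -3$)
$101 t{\left(y,h{\left(6 \right)} \right)} = 101 \left(5 + \left(-8\right) 6 \left(-3\right)\right) = 101 \left(5 - -144\right) = 101 \left(5 + 144\right) = 101 \cdot 149 = 15049$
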